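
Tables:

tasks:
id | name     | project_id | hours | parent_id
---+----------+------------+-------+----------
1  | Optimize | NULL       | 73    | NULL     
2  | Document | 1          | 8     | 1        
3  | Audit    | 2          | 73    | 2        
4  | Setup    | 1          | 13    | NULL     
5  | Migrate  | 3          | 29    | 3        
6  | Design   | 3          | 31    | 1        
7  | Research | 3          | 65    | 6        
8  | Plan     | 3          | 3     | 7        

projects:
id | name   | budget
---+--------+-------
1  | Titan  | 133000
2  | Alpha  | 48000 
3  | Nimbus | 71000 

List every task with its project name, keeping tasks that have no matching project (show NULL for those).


LEFT JOIN keeps every row from tasks (the left table); where project_id has no match in projects, the project columns become NULL. Walk through each task:
  - task 1 (Optimize): project_id=NULL, no match -> kept with NULL
  - task 2 (Document): project_id=1 -> matches Titan
  - task 3 (Audit): project_id=2 -> matches Alpha
  - task 4 (Setup): project_id=1 -> matches Titan
  - task 5 (Migrate): project_id=3 -> matches Nimbus
  - task 6 (Design): project_id=3 -> matches Nimbus
  - task 7 (Research): project_id=3 -> matches Nimbus
  - task 8 (Plan): project_id=3 -> matches Nimbus
All 8 rows appear; 1 has NULL project.

SQL:
SELECT a.name, b.name AS project
FROM tasks a
LEFT JOIN projects b ON a.project_id = b.id

Result:
name     | project
---------+--------
Optimize | NULL   
Document | Titan  
Audit    | Alpha  
Setup    | Titan  
Migrate  | Nimbus 
Design   | Nimbus 
Research | Nimbus 
Plan     | Nimbus 


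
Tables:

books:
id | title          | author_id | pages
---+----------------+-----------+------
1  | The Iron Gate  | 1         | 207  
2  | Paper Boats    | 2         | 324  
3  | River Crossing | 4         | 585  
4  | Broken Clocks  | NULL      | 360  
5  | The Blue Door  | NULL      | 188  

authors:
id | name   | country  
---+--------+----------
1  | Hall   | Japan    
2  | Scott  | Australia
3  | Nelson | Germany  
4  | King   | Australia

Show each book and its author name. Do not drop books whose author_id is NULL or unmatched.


LEFT JOIN keeps every row from books (the left table); where author_id has no match in authors, the author columns become NULL. Walk through each book:
  - book 1 (The Iron Gate): author_id=1 -> matches Hall
  - book 2 (Paper Boats): author_id=2 -> matches Scott
  - book 3 (River Crossing): author_id=4 -> matches King
  - book 4 (Broken Clocks): author_id=NULL, no match -> kept with NULL
  - book 5 (The Blue Door): author_id=NULL, no match -> kept with NULL
All 5 rows appear; 2 have NULL author.

SQL:
SELECT a.title, b.name AS author
FROM books a
LEFT JOIN authors b ON a.author_id = b.id

Result:
title          | author
---------------+-------
The Iron Gate  | Hall  
Paper Boats    | Scott 
River Crossing | King  
Broken Clocks  | NULL  
The Blue Door  | NULL  


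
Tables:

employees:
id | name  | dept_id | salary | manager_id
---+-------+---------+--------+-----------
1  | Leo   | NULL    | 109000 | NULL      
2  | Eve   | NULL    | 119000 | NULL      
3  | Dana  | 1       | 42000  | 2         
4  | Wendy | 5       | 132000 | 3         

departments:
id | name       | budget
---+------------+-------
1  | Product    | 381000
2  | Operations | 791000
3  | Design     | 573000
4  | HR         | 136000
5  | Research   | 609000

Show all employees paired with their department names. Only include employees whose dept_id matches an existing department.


INNER JOIN keeps only employees rows whose dept_id matches an id in departments. Walk through each employee:
  - employee 1 (Leo): dept_id=NULL, no match -> dropped
  - employee 2 (Eve): dept_id=NULL, no match -> dropped
  - employee 3 (Dana): dept_id=1 -> matches Product
  - employee 4 (Wendy): dept_id=5 -> matches Research
So 2 of 4 rows are dropped.

SQL:
SELECT a.name, b.name AS department
FROM employees a
INNER JOIN departments b ON a.dept_id = b.id

Result:
name  | department
------+-----------
Dana  | Product   
Wendy | Research  


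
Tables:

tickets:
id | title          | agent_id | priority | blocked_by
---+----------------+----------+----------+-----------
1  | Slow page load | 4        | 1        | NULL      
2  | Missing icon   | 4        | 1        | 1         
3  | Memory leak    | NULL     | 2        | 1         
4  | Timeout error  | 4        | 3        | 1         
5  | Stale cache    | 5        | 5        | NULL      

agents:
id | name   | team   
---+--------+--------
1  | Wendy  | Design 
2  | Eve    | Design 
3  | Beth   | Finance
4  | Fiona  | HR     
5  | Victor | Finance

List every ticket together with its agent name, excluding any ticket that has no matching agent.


INNER JOIN keeps only tickets rows whose agent_id matches an id in agents. Walk through each ticket:
  - ticket 1 (Slow page load): agent_id=4 -> matches Fiona
  - ticket 2 (Missing icon): agent_id=4 -> matches Fiona
  - ticket 3 (Memory leak): agent_id=NULL, no match -> dropped
  - ticket 4 (Timeout error): agent_id=4 -> matches Fiona
  - ticket 5 (Stale cache): agent_id=5 -> matches Victor
So 1 of 5 rows is dropped.

SQL:
SELECT a.title, b.name AS agent
FROM tickets a
INNER JOIN agents b ON a.agent_id = b.id

Result:
title          | agent 
---------------+-------
Slow page load | Fiona 
Missing icon   | Fiona 
Timeout error  | Fiona 
Stale cache    | Victor


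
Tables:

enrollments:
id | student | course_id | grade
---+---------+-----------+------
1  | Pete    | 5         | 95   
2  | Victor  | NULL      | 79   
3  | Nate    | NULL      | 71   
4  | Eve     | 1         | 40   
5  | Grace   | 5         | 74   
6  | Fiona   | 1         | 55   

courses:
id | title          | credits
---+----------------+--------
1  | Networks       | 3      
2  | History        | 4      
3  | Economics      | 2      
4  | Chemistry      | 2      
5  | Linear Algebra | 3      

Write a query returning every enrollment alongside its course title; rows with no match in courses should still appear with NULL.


LEFT JOIN keeps every row from enrollments (the left table); where course_id has no match in courses, the course columns become NULL. Walk through each enrollment:
  - enrollment 1 (Pete): course_id=5 -> matches Linear Algebra
  - enrollment 2 (Victor): course_id=NULL, no match -> kept with NULL
  - enrollment 3 (Nate): course_id=NULL, no match -> kept with NULL
  - enrollment 4 (Eve): course_id=1 -> matches Networks
  - enrollment 5 (Grace): course_id=5 -> matches Linear Algebra
  - enrollment 6 (Fiona): course_id=1 -> matches Networks
All 6 rows appear; 2 have NULL course.

SQL:
SELECT a.student, b.title AS course
FROM enrollments a
LEFT JOIN courses b ON a.course_id = b.id

Result:
student | course        
--------+---------------
Pete    | Linear Algebra
Victor  | NULL          
Nate    | NULL          
Eve     | Networks      
Grace   | Linear Algebra
Fiona   | Networks      


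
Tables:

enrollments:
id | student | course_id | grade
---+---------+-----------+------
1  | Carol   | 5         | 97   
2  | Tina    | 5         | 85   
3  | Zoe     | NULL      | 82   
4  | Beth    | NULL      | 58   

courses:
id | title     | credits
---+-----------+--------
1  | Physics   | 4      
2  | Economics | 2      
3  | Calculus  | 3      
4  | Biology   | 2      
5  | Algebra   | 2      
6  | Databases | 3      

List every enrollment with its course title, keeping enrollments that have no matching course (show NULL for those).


LEFT JOIN keeps every row from enrollments (the left table); where course_id has no match in courses, the course columns become NULL. Walk through each enrollment:
  - enrollment 1 (Carol): course_id=5 -> matches Algebra
  - enrollment 2 (Tina): course_id=5 -> matches Algebra
  - enrollment 3 (Zoe): course_id=NULL, no match -> kept with NULL
  - enrollment 4 (Beth): course_id=NULL, no match -> kept with NULL
All 4 rows appear; 2 have NULL course.

SQL:
SELECT a.student, b.title AS course
FROM enrollments a
LEFT JOIN courses b ON a.course_id = b.id

Result:
student | course 
--------+--------
Carol   | Algebra
Tina    | Algebra
Zoe     | NULL   
Beth    | NULL   


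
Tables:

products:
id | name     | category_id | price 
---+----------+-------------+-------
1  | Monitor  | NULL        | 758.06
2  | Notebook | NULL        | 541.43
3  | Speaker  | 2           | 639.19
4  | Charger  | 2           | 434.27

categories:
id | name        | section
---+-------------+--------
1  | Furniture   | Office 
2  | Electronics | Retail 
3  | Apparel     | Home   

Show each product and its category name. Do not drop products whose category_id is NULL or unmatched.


LEFT JOIN keeps every row from products (the left table); where category_id has no match in categories, the category columns become NULL. Walk through each product:
  - product 1 (Monitor): category_id=NULL, no match -> kept with NULL
  - product 2 (Notebook): category_id=NULL, no match -> kept with NULL
  - product 3 (Speaker): category_id=2 -> matches Electronics
  - product 4 (Charger): category_id=2 -> matches Electronics
All 4 rows appear; 2 have NULL category.

SQL:
SELECT a.name, b.name AS category
FROM products a
LEFT JOIN categories b ON a.category_id = b.id

Result:
name     | category   
---------+------------
Monitor  | NULL       
Notebook | NULL       
Speaker  | Electronics
Charger  | Electronics


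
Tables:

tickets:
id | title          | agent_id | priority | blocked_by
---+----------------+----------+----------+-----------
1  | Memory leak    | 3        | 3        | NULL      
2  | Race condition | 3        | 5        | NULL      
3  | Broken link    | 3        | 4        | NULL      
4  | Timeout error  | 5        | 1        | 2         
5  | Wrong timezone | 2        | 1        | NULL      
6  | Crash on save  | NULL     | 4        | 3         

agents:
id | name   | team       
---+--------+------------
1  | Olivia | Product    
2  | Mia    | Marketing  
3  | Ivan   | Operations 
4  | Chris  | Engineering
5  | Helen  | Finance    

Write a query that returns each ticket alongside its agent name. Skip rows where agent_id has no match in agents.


INNER JOIN keeps only tickets rows whose agent_id matches an id in agents. Walk through each ticket:
  - ticket 1 (Memory leak): agent_id=3 -> matches Ivan
  - ticket 2 (Race condition): agent_id=3 -> matches Ivan
  - ticket 3 (Broken link): agent_id=3 -> matches Ivan
  - ticket 4 (Timeout error): agent_id=5 -> matches Helen
  - ticket 5 (Wrong timezone): agent_id=2 -> matches Mia
  - ticket 6 (Crash on save): agent_id=NULL, no match -> dropped
So 1 of 6 rows is dropped.

SQL:
SELECT a.title, b.name AS agent
FROM tickets a
INNER JOIN agents b ON a.agent_id = b.id

Result:
title          | agent
---------------+------
Memory leak    | Ivan 
Race condition | Ivan 
Broken link    | Ivan 
Timeout error  | Helen
Wrong timezone | Mia  


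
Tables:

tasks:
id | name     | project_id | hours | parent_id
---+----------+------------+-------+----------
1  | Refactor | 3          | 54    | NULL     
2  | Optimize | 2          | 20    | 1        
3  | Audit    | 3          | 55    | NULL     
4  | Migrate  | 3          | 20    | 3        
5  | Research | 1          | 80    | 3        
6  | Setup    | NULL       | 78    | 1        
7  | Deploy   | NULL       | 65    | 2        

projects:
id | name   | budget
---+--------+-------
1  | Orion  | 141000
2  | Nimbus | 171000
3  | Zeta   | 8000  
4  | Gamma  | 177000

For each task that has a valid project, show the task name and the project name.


INNER JOIN keeps only tasks rows whose project_id matches an id in projects. Walk through each task:
  - task 1 (Refactor): project_id=3 -> matches Zeta
  - task 2 (Optimize): project_id=2 -> matches Nimbus
  - task 3 (Audit): project_id=3 -> matches Zeta
  - task 4 (Migrate): project_id=3 -> matches Zeta
  - task 5 (Research): project_id=1 -> matches Orion
  - task 6 (Setup): project_id=NULL, no match -> dropped
  - task 7 (Deploy): project_id=NULL, no match -> dropped
So 2 of 7 rows are dropped.

SQL:
SELECT a.name, b.name AS project
FROM tasks a
INNER JOIN projects b ON a.project_id = b.id

Result:
name     | project
---------+--------
Refactor | Zeta   
Optimize | Nimbus 
Audit    | Zeta   
Migrate  | Zeta   
Research | Orion  


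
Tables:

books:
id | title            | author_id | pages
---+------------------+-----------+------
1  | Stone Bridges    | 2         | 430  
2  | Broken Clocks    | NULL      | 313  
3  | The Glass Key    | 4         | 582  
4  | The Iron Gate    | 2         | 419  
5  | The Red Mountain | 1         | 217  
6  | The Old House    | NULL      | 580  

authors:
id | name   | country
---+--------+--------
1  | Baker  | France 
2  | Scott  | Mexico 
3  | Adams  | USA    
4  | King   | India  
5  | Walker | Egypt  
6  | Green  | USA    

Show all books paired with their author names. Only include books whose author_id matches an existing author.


INNER JOIN keeps only books rows whose author_id matches an id in authors. Walk through each book:
  - book 1 (Stone Bridges): author_id=2 -> matches Scott
  - book 2 (Broken Clocks): author_id=NULL, no match -> dropped
  - book 3 (The Glass Key): author_id=4 -> matches King
  - book 4 (The Iron Gate): author_id=2 -> matches Scott
  - book 5 (The Red Mountain): author_id=1 -> matches Baker
  - book 6 (The Old House): author_id=NULL, no match -> dropped
So 2 of 6 rows are dropped.

SQL:
SELECT a.title, b.name AS author
FROM books a
INNER JOIN authors b ON a.author_id = b.id

Result:
title            | author
-----------------+-------
Stone Bridges    | Scott 
The Glass Key    | King  
The Iron Gate    | Scott 
The Red Mountain | Baker 


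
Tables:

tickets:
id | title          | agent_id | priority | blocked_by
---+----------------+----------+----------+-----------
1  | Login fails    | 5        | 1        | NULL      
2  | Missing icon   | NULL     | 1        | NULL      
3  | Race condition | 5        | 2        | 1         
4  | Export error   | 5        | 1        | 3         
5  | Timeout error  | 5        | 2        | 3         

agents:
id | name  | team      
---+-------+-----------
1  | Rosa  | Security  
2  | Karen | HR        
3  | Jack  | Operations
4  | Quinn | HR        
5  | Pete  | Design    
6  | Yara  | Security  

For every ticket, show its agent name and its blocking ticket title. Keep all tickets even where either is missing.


Two LEFT JOINs from the same base table tickets: one to agents via agent_id, one to tickets itself via blocked_by. Both are LEFT so every ticket is preserved.
Match against agents:
  - ticket 1 (Login fails): agent_id=5 -> matches Pete
  - ticket 2 (Missing icon): agent_id=NULL, no match -> kept with NULL
  - ticket 3 (Race condition): agent_id=5 -> matches Pete
  - ticket 4 (Export error): agent_id=5 -> matches Pete
  - ticket 5 (Timeout error): agent_id=5 -> matches Pete
Match against tickets (self):
  - ticket 1 (Login fails): blocked_by=NULL -> NULL
  - ticket 2 (Missing icon): blocked_by=NULL -> NULL
  - ticket 3 (Race condition): blocked_by=1 -> Login fails
  - ticket 4 (Export error): blocked_by=3 -> Race condition
  - ticket 5 (Timeout error): blocked_by=3 -> Race condition

SQL:
SELECT a.title, b.name AS agent, c.title AS blocked_by
FROM tickets a
LEFT JOIN agents b ON a.agent_id = b.id
LEFT JOIN tickets c ON a.blocked_by = c.id

Result:
title          | agent | blocked_by    
---------------+-------+---------------
Login fails    | Pete  | NULL          
Missing icon   | NULL  | NULL          
Race condition | Pete  | Login fails   
Export error   | Pete  | Race condition
Timeout error  | Pete  | Race condition


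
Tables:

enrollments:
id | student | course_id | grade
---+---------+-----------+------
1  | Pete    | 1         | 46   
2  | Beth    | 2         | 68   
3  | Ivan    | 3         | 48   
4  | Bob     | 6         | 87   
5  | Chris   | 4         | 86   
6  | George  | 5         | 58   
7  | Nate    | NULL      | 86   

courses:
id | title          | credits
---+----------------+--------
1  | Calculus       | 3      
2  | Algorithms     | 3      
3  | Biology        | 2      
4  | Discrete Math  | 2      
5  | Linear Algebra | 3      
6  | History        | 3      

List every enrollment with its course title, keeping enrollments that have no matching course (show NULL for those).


LEFT JOIN keeps every row from enrollments (the left table); where course_id has no match in courses, the course columns become NULL. Walk through each enrollment:
  - enrollment 1 (Pete): course_id=1 -> matches Calculus
  - enrollment 2 (Beth): course_id=2 -> matches Algorithms
  - enrollment 3 (Ivan): course_id=3 -> matches Biology
  - enrollment 4 (Bob): course_id=6 -> matches History
  - enrollment 5 (Chris): course_id=4 -> matches Discrete Math
  - enrollment 6 (George): course_id=5 -> matches Linear Algebra
  - enrollment 7 (Nate): course_id=NULL, no match -> kept with NULL
All 7 rows appear; 1 has NULL course.

SQL:
SELECT a.student, b.title AS course
FROM enrollments a
LEFT JOIN courses b ON a.course_id = b.id

Result:
student | course        
--------+---------------
Pete    | Calculus      
Beth    | Algorithms    
Ivan    | Biology       
Bob     | History       
Chris   | Discrete Math 
George  | Linear Algebra
Nate    | NULL          


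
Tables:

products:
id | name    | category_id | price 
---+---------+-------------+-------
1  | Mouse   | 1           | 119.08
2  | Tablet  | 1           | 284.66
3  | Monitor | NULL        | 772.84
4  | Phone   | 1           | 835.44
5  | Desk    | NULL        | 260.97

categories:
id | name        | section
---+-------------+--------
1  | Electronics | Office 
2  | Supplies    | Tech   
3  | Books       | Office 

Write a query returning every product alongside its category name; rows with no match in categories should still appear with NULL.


LEFT JOIN keeps every row from products (the left table); where category_id has no match in categories, the category columns become NULL. Walk through each product:
  - product 1 (Mouse): category_id=1 -> matches Electronics
  - product 2 (Tablet): category_id=1 -> matches Electronics
  - product 3 (Monitor): category_id=NULL, no match -> kept with NULL
  - product 4 (Phone): category_id=1 -> matches Electronics
  - product 5 (Desk): category_id=NULL, no match -> kept with NULL
All 5 rows appear; 2 have NULL category.

SQL:
SELECT a.name, b.name AS category
FROM products a
LEFT JOIN categories b ON a.category_id = b.id

Result:
name    | category   
--------+------------
Mouse   | Electronics
Tablet  | Electronics
Monitor | NULL       
Phone   | Electronics
Desk    | NULL       


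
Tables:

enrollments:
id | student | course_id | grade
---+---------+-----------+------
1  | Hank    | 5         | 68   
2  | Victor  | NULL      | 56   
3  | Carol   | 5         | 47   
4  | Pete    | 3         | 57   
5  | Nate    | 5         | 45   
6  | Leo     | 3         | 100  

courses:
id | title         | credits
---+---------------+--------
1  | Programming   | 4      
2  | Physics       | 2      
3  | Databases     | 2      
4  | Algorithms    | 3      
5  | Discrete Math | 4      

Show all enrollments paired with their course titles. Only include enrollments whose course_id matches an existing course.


INNER JOIN keeps only enrollments rows whose course_id matches an id in courses. Walk through each enrollment:
  - enrollment 1 (Hank): course_id=5 -> matches Discrete Math
  - enrollment 2 (Victor): course_id=NULL, no match -> dropped
  - enrollment 3 (Carol): course_id=5 -> matches Discrete Math
  - enrollment 4 (Pete): course_id=3 -> matches Databases
  - enrollment 5 (Nate): course_id=5 -> matches Discrete Math
  - enrollment 6 (Leo): course_id=3 -> matches Databases
So 1 of 6 rows is dropped.

SQL:
SELECT a.student, b.title AS course
FROM enrollments a
INNER JOIN courses b ON a.course_id = b.id

Result:
student | course       
--------+--------------
Hank    | Discrete Math
Carol   | Discrete Math
Pete    | Databases    
Nate    | Discrete Math
Leo     | Databases    


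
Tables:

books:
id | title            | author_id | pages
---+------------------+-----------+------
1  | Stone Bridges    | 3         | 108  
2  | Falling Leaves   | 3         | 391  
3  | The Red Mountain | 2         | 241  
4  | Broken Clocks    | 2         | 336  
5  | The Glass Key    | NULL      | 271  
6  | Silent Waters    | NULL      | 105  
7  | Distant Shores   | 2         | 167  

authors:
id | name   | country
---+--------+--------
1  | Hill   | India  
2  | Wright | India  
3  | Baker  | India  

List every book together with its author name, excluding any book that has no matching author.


INNER JOIN keeps only books rows whose author_id matches an id in authors. Walk through each book:
  - book 1 (Stone Bridges): author_id=3 -> matches Baker
  - book 2 (Falling Leaves): author_id=3 -> matches Baker
  - book 3 (The Red Mountain): author_id=2 -> matches Wright
  - book 4 (Broken Clocks): author_id=2 -> matches Wright
  - book 5 (The Glass Key): author_id=NULL, no match -> dropped
  - book 6 (Silent Waters): author_id=NULL, no match -> dropped
  - book 7 (Distant Shores): author_id=2 -> matches Wright
So 2 of 7 rows are dropped.

SQL:
SELECT a.title, b.name AS author
FROM books a
INNER JOIN authors b ON a.author_id = b.id

Result:
title            | author
-----------------+-------
Stone Bridges    | Baker 
Falling Leaves   | Baker 
The Red Mountain | Wright
Broken Clocks    | Wright
Distant Shores   | Wright


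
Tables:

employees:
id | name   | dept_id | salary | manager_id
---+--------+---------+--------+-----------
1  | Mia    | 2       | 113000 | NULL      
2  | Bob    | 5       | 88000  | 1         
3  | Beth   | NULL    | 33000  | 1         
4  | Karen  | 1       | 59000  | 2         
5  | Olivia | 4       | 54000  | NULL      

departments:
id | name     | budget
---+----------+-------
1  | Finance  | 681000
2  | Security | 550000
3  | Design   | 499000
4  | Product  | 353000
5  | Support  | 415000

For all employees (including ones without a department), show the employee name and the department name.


LEFT JOIN keeps every row from employees (the left table); where dept_id has no match in departments, the department columns become NULL. Walk through each employee:
  - employee 1 (Mia): dept_id=2 -> matches Security
  - employee 2 (Bob): dept_id=5 -> matches Support
  - employee 3 (Beth): dept_id=NULL, no match -> kept with NULL
  - employee 4 (Karen): dept_id=1 -> matches Finance
  - employee 5 (Olivia): dept_id=4 -> matches Product
All 5 rows appear; 1 has NULL department.

SQL:
SELECT a.name, b.name AS department
FROM employees a
LEFT JOIN departments b ON a.dept_id = b.id

Result:
name   | department
-------+-----------
Mia    | Security  
Bob    | Support   
Beth   | NULL      
Karen  | Finance   
Olivia | Product   


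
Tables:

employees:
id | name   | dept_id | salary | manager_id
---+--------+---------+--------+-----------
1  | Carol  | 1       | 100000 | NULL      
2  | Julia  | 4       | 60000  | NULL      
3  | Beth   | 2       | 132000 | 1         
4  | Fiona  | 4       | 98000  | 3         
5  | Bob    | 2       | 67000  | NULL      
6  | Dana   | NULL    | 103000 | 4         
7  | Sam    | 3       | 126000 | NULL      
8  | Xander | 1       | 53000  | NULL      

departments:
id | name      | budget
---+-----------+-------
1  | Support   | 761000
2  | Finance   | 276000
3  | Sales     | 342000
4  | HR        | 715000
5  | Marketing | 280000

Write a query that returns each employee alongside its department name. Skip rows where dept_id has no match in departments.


INNER JOIN keeps only employees rows whose dept_id matches an id in departments. Walk through each employee:
  - employee 1 (Carol): dept_id=1 -> matches Support
  - employee 2 (Julia): dept_id=4 -> matches HR
  - employee 3 (Beth): dept_id=2 -> matches Finance
  - employee 4 (Fiona): dept_id=4 -> matches HR
  - employee 5 (Bob): dept_id=2 -> matches Finance
  - employee 6 (Dana): dept_id=NULL, no match -> dropped
  - employee 7 (Sam): dept_id=3 -> matches Sales
  - employee 8 (Xander): dept_id=1 -> matches Support
So 1 of 8 rows is dropped.

SQL:
SELECT a.name, b.name AS department
FROM employees a
INNER JOIN departments b ON a.dept_id = b.id

Result:
name   | department
-------+-----------
Carol  | Support   
Julia  | HR        
Beth   | Finance   
Fiona  | HR        
Bob    | Finance   
Sam    | Sales     
Xander | Support   


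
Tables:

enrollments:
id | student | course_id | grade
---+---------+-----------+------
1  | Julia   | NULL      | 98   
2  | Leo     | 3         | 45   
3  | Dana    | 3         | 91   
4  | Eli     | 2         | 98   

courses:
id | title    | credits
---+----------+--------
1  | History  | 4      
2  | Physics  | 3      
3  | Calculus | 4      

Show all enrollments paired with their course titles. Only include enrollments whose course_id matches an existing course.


INNER JOIN keeps only enrollments rows whose course_id matches an id in courses. Walk through each enrollment:
  - enrollment 1 (Julia): course_id=NULL, no match -> dropped
  - enrollment 2 (Leo): course_id=3 -> matches Calculus
  - enrollment 3 (Dana): course_id=3 -> matches Calculus
  - enrollment 4 (Eli): course_id=2 -> matches Physics
So 1 of 4 rows is dropped.

SQL:
SELECT a.student, b.title AS course
FROM enrollments a
INNER JOIN courses b ON a.course_id = b.id

Result:
student | course  
--------+---------
Leo     | Calculus
Dana    | Calculus
Eli     | Physics 


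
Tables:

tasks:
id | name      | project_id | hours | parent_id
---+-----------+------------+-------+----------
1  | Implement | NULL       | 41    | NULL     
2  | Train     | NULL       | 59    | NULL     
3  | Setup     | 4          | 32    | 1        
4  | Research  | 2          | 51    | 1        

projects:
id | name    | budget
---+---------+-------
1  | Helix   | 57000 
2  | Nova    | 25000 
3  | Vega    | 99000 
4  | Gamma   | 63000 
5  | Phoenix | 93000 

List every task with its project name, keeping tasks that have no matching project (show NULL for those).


LEFT JOIN keeps every row from tasks (the left table); where project_id has no match in projects, the project columns become NULL. Walk through each task:
  - task 1 (Implement): project_id=NULL, no match -> kept with NULL
  - task 2 (Train): project_id=NULL, no match -> kept with NULL
  - task 3 (Setup): project_id=4 -> matches Gamma
  - task 4 (Research): project_id=2 -> matches Nova
All 4 rows appear; 2 have NULL project.

SQL:
SELECT a.name, b.name AS project
FROM tasks a
LEFT JOIN projects b ON a.project_id = b.id

Result:
name      | project
----------+--------
Implement | NULL   
Train     | NULL   
Setup     | Gamma  
Research  | Nova   


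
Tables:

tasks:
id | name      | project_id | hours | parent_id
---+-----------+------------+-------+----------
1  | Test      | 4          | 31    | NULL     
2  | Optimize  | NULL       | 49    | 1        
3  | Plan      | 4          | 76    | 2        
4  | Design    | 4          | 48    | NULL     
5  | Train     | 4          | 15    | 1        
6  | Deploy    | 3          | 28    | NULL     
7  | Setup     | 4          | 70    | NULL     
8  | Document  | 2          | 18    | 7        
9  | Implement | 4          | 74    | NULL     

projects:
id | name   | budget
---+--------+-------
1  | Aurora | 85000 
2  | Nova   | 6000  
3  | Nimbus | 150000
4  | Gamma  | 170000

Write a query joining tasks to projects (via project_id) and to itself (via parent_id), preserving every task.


Two LEFT JOINs from the same base table tasks: one to projects via project_id, one to tasks itself via parent_id. Both are LEFT so every task is preserved.
Match against projects:
  - task 1 (Test): project_id=4 -> matches Gamma
  - task 2 (Optimize): project_id=NULL, no match -> kept with NULL
  - task 3 (Plan): project_id=4 -> matches Gamma
  - task 4 (Design): project_id=4 -> matches Gamma
  - task 5 (Train): project_id=4 -> matches Gamma
  - task 6 (Deploy): project_id=3 -> matches Nimbus
  - task 7 (Setup): project_id=4 -> matches Gamma
  - task 8 (Document): project_id=2 -> matches Nova
  - task 9 (Implement): project_id=4 -> matches Gamma
Match against tasks (self):
  - task 1 (Test): parent_id=NULL -> NULL
  - task 2 (Optimize): parent_id=1 -> Test
  - task 3 (Plan): parent_id=2 -> Optimize
  - task 4 (Design): parent_id=NULL -> NULL
  - task 5 (Train): parent_id=1 -> Test
  - task 6 (Deploy): parent_id=NULL -> NULL
  - task 7 (Setup): parent_id=NULL -> NULL
  - task 8 (Document): parent_id=7 -> Setup
  - task 9 (Implement): parent_id=NULL -> NULL

SQL:
SELECT a.name, b.name AS project, c.name AS parent
FROM tasks a
LEFT JOIN projects b ON a.project_id = b.id
LEFT JOIN tasks c ON a.parent_id = c.id

Result:
name      | project | parent  
----------+---------+---------
Test      | Gamma   | NULL    
Optimize  | NULL    | Test    
Plan      | Gamma   | Optimize
Design    | Gamma   | NULL    
Train     | Gamma   | Test    
Deploy    | Nimbus  | NULL    
Setup     | Gamma   | NULL    
Document  | Nova    | Setup   
Implement | Gamma   | NULL    


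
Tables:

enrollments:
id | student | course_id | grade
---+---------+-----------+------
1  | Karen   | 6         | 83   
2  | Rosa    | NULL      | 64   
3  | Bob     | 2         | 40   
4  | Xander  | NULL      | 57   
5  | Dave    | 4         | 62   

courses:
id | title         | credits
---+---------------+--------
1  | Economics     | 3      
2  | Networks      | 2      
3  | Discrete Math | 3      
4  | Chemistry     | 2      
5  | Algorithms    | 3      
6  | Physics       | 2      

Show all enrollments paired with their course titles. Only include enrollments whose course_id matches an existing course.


INNER JOIN keeps only enrollments rows whose course_id matches an id in courses. Walk through each enrollment:
  - enrollment 1 (Karen): course_id=6 -> matches Physics
  - enrollment 2 (Rosa): course_id=NULL, no match -> dropped
  - enrollment 3 (Bob): course_id=2 -> matches Networks
  - enrollment 4 (Xander): course_id=NULL, no match -> dropped
  - enrollment 5 (Dave): course_id=4 -> matches Chemistry
So 2 of 5 rows are dropped.

SQL:
SELECT a.student, b.title AS course
FROM enrollments a
INNER JOIN courses b ON a.course_id = b.id

Result:
student | course   
--------+----------
Karen   | Physics  
Bob     | Networks 
Dave    | Chemistry


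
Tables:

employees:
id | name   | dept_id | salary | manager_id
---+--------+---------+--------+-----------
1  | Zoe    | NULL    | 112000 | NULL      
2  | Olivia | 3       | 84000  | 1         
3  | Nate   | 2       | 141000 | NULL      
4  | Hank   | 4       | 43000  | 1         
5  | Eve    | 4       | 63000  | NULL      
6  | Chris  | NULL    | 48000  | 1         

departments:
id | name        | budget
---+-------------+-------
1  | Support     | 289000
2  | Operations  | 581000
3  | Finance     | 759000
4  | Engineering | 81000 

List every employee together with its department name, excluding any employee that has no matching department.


INNER JOIN keeps only employees rows whose dept_id matches an id in departments. Walk through each employee:
  - employee 1 (Zoe): dept_id=NULL, no match -> dropped
  - employee 2 (Olivia): dept_id=3 -> matches Finance
  - employee 3 (Nate): dept_id=2 -> matches Operations
  - employee 4 (Hank): dept_id=4 -> matches Engineering
  - employee 5 (Eve): dept_id=4 -> matches Engineering
  - employee 6 (Chris): dept_id=NULL, no match -> dropped
So 2 of 6 rows are dropped.

SQL:
SELECT a.name, b.name AS department
FROM employees a
INNER JOIN departments b ON a.dept_id = b.id

Result:
name   | department 
-------+------------
Olivia | Finance    
Nate   | Operations 
Hank   | Engineering
Eve    | Engineering


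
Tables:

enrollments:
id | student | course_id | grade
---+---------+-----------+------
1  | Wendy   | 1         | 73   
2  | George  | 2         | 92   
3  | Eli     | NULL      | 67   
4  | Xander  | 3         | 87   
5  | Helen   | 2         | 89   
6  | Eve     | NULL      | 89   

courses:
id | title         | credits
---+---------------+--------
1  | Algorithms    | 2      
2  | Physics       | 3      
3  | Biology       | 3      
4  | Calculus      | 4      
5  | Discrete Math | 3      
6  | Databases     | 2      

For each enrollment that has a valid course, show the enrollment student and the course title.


INNER JOIN keeps only enrollments rows whose course_id matches an id in courses. Walk through each enrollment:
  - enrollment 1 (Wendy): course_id=1 -> matches Algorithms
  - enrollment 2 (George): course_id=2 -> matches Physics
  - enrollment 3 (Eli): course_id=NULL, no match -> dropped
  - enrollment 4 (Xander): course_id=3 -> matches Biology
  - enrollment 5 (Helen): course_id=2 -> matches Physics
  - enrollment 6 (Eve): course_id=NULL, no match -> dropped
So 2 of 6 rows are dropped.

SQL:
SELECT a.student, b.title AS course
FROM enrollments a
INNER JOIN courses b ON a.course_id = b.id

Result:
student | course    
--------+-----------
Wendy   | Algorithms
George  | Physics   
Xander  | Biology   
Helen   | Physics   


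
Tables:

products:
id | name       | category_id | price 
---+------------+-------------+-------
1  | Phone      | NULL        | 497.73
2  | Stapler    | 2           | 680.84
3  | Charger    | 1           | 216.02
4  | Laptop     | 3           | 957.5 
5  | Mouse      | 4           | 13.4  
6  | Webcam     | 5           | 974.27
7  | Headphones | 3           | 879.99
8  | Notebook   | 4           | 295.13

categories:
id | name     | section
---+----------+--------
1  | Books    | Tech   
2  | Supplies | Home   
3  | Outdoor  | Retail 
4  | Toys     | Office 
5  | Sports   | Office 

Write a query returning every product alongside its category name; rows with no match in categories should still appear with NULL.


LEFT JOIN keeps every row from products (the left table); where category_id has no match in categories, the category columns become NULL. Walk through each product:
  - product 1 (Phone): category_id=NULL, no match -> kept with NULL
  - product 2 (Stapler): category_id=2 -> matches Supplies
  - product 3 (Charger): category_id=1 -> matches Books
  - product 4 (Laptop): category_id=3 -> matches Outdoor
  - product 5 (Mouse): category_id=4 -> matches Toys
  - product 6 (Webcam): category_id=5 -> matches Sports
  - product 7 (Headphones): category_id=3 -> matches Outdoor
  - product 8 (Notebook): category_id=4 -> matches Toys
All 8 rows appear; 1 has NULL category.

SQL:
SELECT a.name, b.name AS category
FROM products a
LEFT JOIN categories b ON a.category_id = b.id

Result:
name       | category
-----------+---------
Phone      | NULL    
Stapler    | Supplies
Charger    | Books   
Laptop     | Outdoor 
Mouse      | Toys    
Webcam     | Sports  
Headphones | Outdoor 
Notebook   | Toys    


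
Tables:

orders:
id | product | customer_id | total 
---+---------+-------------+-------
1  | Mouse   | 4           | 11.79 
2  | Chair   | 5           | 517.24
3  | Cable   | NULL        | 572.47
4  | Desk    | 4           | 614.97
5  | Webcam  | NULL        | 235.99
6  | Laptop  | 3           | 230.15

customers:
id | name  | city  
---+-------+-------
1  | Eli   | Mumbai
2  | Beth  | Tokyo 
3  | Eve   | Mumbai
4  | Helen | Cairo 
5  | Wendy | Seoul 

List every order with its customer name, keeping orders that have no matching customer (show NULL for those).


LEFT JOIN keeps every row from orders (the left table); where customer_id has no match in customers, the customer columns become NULL. Walk through each order:
  - order 1 (Mouse): customer_id=4 -> matches Helen
  - order 2 (Chair): customer_id=5 -> matches Wendy
  - order 3 (Cable): customer_id=NULL, no match -> kept with NULL
  - order 4 (Desk): customer_id=4 -> matches Helen
  - order 5 (Webcam): customer_id=NULL, no match -> kept with NULL
  - order 6 (Laptop): customer_id=3 -> matches Eve
All 6 rows appear; 2 have NULL customer.

SQL:
SELECT a.product, b.name AS customer
FROM orders a
LEFT JOIN customers b ON a.customer_id = b.id

Result:
product | customer
--------+---------
Mouse   | Helen   
Chair   | Wendy   
Cable   | NULL    
Desk    | Helen   
Webcam  | NULL    
Laptop  | Eve     


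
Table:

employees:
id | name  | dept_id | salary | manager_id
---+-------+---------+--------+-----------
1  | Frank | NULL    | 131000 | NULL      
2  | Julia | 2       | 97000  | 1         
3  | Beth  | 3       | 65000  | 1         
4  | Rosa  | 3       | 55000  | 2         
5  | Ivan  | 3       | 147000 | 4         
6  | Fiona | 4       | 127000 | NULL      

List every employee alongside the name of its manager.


This is a self-join: employees is joined to a second copy of itself, matching each row's manager_id to another row's id. Use LEFT JOIN so rows with manager_id=NULL are kept.
  - employee 1 (Frank): manager_id=NULL -> NULL
  - employee 2 (Julia): manager_id=1 -> Frank
  - employee 3 (Beth): manager_id=1 -> Frank
  - employee 4 (Rosa): manager_id=2 -> Julia
  - employee 5 (Ivan): manager_id=4 -> Rosa
  - employee 6 (Fiona): manager_id=NULL -> NULL

SQL:
SELECT a.name AS item, b.name AS manager
FROM employees a
LEFT JOIN employees b ON a.manager_id = b.id

Result:
item  | manager
------+--------
Frank | NULL   
Julia | Frank  
Beth  | Frank  
Rosa  | Julia  
Ivan  | Rosa   
Fiona | NULL   


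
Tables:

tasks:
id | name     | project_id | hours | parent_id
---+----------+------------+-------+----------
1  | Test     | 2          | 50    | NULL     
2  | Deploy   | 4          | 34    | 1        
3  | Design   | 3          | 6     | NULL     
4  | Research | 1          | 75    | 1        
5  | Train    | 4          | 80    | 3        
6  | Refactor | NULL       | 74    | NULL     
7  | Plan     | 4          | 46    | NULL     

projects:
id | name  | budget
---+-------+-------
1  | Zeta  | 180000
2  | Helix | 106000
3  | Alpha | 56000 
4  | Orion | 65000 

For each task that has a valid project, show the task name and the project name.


INNER JOIN keeps only tasks rows whose project_id matches an id in projects. Walk through each task:
  - task 1 (Test): project_id=2 -> matches Helix
  - task 2 (Deploy): project_id=4 -> matches Orion
  - task 3 (Design): project_id=3 -> matches Alpha
  - task 4 (Research): project_id=1 -> matches Zeta
  - task 5 (Train): project_id=4 -> matches Orion
  - task 6 (Refactor): project_id=NULL, no match -> dropped
  - task 7 (Plan): project_id=4 -> matches Orion
So 1 of 7 rows is dropped.

SQL:
SELECT a.name, b.name AS project
FROM tasks a
INNER JOIN projects b ON a.project_id = b.id

Result:
name     | project
---------+--------
Test     | Helix  
Deploy   | Orion  
Design   | Alpha  
Research | Zeta   
Train    | Orion  
Plan     | Orion  


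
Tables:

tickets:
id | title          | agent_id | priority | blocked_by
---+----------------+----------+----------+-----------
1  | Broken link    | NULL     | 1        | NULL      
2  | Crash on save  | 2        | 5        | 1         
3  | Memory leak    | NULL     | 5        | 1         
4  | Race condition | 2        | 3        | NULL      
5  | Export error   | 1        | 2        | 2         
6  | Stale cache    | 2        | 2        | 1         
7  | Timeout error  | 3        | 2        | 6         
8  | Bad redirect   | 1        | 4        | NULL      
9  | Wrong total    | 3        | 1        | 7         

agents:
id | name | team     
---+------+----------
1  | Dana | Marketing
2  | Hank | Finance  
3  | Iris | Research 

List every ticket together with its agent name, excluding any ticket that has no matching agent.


INNER JOIN keeps only tickets rows whose agent_id matches an id in agents. Walk through each ticket:
  - ticket 1 (Broken link): agent_id=NULL, no match -> dropped
  - ticket 2 (Crash on save): agent_id=2 -> matches Hank
  - ticket 3 (Memory leak): agent_id=NULL, no match -> dropped
  - ticket 4 (Race condition): agent_id=2 -> matches Hank
  - ticket 5 (Export error): agent_id=1 -> matches Dana
  - ticket 6 (Stale cache): agent_id=2 -> matches Hank
  - ticket 7 (Timeout error): agent_id=3 -> matches Iris
  - ticket 8 (Bad redirect): agent_id=1 -> matches Dana
  - ticket 9 (Wrong total): agent_id=3 -> matches Iris
So 2 of 9 rows are dropped.

SQL:
SELECT a.title, b.name AS agent
FROM tickets a
INNER JOIN agents b ON a.agent_id = b.id

Result:
title          | agent
---------------+------
Crash on save  | Hank 
Race condition | Hank 
Export error   | Dana 
Stale cache    | Hank 
Timeout error  | Iris 
Bad redirect   | Dana 
Wrong total    | Iris 
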